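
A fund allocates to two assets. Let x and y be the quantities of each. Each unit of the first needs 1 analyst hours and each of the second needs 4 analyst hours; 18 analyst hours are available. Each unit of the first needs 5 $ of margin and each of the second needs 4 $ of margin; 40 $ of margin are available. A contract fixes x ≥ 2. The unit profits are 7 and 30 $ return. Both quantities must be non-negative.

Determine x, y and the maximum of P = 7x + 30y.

x = 2, y = 4, maximum P = 134

Corner points and P = 7x + 30y:
  (8, 0) → P = 56
  (2, 0) → P = 14
  (11/2, 25/8) → P = 529/4
  (2, 4) → P = 134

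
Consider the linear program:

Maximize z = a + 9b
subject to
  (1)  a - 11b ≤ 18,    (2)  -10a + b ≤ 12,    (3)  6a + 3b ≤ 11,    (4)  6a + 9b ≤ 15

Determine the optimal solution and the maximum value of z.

Vertices and z = a + 9b:
  (-150/109, -192/109) → z = -1878/109
  (175/69, -97/69) → z = -698/69
  (-31/32, 37/16) → z = 635/32
  (3/2, 2/3) → z = 15/2

The binding constraints are -10a + b = 12 and 6a + 9b = 15.
Solving simultaneously gives a = -31/32, b = 37/16.

a = -31/32, b = 37/16, maximum z = 635/32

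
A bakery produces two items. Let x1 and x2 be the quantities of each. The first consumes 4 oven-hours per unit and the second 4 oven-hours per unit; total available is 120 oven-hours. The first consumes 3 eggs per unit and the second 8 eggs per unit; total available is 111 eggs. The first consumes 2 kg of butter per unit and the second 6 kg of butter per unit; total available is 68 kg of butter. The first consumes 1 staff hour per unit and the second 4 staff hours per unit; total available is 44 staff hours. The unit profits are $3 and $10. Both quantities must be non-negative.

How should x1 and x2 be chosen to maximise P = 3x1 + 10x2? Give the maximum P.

Extreme points and P = 3x1 + 10x2:
  (0, 0) → P = 0
  (0, 11) → P = 110
  (30, 0) → P = 90
  (28, 2) → P = 104
  (4, 10) → P = 112

The optimum lies where 2x1 + 6x2 = 68 and x1 + 4x2 = 44.
Solving simultaneously gives x1 = 4, x2 = 10.

x1 = 4, x2 = 10, maximum P = 112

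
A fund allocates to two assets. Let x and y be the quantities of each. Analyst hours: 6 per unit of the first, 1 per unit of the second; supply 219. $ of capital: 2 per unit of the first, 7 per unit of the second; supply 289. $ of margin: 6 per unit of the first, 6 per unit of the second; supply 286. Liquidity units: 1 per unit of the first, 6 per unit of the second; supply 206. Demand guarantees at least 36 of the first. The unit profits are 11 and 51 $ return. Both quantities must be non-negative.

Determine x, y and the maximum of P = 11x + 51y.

x = 36, y = 3, maximum P = 549

Vertices and P = 11x + 51y:
  (73/2, 0) → P = 803/2
  (36, 0) → P = 396
  (36, 3) → P = 549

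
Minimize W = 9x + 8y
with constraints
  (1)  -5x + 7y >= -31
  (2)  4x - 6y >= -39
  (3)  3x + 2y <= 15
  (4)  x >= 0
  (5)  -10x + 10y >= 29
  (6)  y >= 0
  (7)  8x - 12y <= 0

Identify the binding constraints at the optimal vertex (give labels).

(4) and (5)

Feasible corners and W = 9x + 8y:
  (6/13, 177/26) → W = 762/13
  (0, 13/2) → W = 52
  (46/25, 237/50) → W = 1362/25
  (0, 29/10) → W = 116/5

The minimum is at (0, 29/10). Substituting into each constraint, equality holds for (4) and (5); the remaining constraints have slack.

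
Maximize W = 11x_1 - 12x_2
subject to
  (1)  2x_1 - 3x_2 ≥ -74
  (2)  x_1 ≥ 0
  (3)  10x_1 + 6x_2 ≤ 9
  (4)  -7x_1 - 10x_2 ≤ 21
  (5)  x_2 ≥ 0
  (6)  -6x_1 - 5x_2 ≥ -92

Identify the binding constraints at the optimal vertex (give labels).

(3) and (5)

Feasible corners and W = 11x_1 - 12x_2:
  (0, 3/2) → W = -18
  (0, 0) → W = 0
  (9/10, 0) → W = 99/10

The maximum is at (9/10, 0). Substituting into each constraint, equality holds for (3) and (5); the remaining constraints have slack.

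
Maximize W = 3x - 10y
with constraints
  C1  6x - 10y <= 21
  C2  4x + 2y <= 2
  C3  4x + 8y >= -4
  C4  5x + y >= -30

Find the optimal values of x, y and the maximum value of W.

x = 1, y = -1, maximum W = 13

Corner points and W = 3x - 10y:
  (1, -1) → W = 13
  (-31/3, 65/3) → W = -743/3
  (-59/9, 25/9) → W = -427/9

The optimum lies where 4x + 2y = 2 and 4x + 8y = -4.
Solving simultaneously gives x = 1, y = -1.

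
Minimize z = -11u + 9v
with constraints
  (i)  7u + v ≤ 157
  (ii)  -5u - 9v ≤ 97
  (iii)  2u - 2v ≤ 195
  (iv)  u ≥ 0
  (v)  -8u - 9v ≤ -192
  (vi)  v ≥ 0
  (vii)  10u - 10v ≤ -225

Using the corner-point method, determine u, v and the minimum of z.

Corner points and z = -11u + 9v:
  (0, 157) → z = 1413
  (269/16, 629/16) → z = 1351/8
  (0, 45/2) → z = 405/2

The optimum lies where 7u + v = 157 and 10u - 10v = -225.
Solving simultaneously gives u = 269/16, v = 629/16.

u = 269/16, v = 629/16, minimum z = 1351/8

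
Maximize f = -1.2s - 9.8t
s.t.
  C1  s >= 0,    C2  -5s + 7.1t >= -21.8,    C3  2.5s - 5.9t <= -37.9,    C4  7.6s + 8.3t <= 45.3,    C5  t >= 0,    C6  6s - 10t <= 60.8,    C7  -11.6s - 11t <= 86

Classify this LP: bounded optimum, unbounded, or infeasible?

The boundaries s = 0 and 2.5s - 5.9t = -37.9 meet at (0, 379/59), but that point violates 7.6s + 8.3t ≤ 45.3. Every candidate vertex is excluded by some other constraint, so the feasible region is empty.

infeasible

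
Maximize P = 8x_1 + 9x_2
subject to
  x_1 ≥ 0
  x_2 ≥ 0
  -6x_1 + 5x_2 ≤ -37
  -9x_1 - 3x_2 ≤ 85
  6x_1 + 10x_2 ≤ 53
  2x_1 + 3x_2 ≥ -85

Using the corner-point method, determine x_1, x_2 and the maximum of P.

Vertices and P = 8x_1 + 9x_2:
  (37/6, 0) → P = 148/3
  (53/6, 0) → P = 212/3
  (127/18, 16/15) → P = 2972/45

x_1 = 53/6, x_2 = 0, maximum P = 212/3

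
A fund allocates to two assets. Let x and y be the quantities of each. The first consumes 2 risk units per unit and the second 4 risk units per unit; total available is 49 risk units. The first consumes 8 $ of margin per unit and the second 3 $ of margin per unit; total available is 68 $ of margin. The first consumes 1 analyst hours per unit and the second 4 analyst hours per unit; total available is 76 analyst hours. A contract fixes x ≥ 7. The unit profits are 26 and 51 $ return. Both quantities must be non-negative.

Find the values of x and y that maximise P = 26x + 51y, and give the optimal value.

x = 7, y = 4, maximum P = 386

Feasible corners and P = 26x + 51y:
  (17/2, 0) → P = 221
  (7, 0) → P = 182
  (7, 4) → P = 386

At the optimal vertex, 8x + 3y = 68 and x = 7.
Solving simultaneously gives x = 7, y = 4.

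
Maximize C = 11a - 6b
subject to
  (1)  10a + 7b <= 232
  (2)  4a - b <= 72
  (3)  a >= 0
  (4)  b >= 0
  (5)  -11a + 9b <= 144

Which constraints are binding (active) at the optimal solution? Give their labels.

(2) and (4)

Vertices and C = 11a - 6b:
  (368/19, 104/19) → C = 3424/19
  (1080/167, 3992/167) → C = -12072/167
  (18, 0) → C = 198
  (0, 0) → C = 0
  (0, 16) → C = -96

The maximum is at (18, 0). Substituting into each constraint, equality holds for (2) and (4); the remaining constraints have slack.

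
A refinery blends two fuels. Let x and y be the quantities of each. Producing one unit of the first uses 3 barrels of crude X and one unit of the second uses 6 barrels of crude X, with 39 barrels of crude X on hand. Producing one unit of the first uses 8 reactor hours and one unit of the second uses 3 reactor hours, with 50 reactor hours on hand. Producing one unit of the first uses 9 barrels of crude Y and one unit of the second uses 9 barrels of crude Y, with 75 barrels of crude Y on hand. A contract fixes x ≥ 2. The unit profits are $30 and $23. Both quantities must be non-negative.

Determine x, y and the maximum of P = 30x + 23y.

x = 5, y = 10/3, maximum P = 680/3

Corner points and P = 30x + 23y:
  (25/4, 0) → P = 375/2
  (2, 0) → P = 60
  (11/3, 14/3) → P = 652/3
  (2, 11/2) → P = 373/2
  (5, 10/3) → P = 680/3

The binding constraints are 8x + 3y = 50 and 9x + 9y = 75.
Solving simultaneously gives x = 5, y = 10/3.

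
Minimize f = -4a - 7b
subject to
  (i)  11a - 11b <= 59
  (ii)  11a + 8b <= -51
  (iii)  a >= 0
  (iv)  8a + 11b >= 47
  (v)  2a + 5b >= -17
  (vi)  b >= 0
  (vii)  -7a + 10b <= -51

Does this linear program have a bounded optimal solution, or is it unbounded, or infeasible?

The boundaries b = 0 and -7a + 10b = -51 meet at (51/7, 0), but that point violates 11a - 11b ≤ 59. Every candidate vertex is excluded by some other constraint, so the feasible region is empty.

infeasible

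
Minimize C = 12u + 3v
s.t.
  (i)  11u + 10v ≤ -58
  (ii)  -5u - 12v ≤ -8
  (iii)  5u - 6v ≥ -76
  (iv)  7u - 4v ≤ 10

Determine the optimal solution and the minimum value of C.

u = -48/5, v = 14/3, minimum C = -506/5

At the optimal vertex, -5u - 12v = -8 and 5u - 6v = -76.
Solving simultaneously gives u = -48/5, v = 14/3.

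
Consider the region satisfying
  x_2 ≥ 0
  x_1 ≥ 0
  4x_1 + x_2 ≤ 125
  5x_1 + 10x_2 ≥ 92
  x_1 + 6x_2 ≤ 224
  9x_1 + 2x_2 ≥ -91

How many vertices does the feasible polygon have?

Pairwise boundary intersections that survive every other constraint:
  (125/4, 0)
  (92/5, 0)
  (0, 46/5)
  (0, 112/3)
  (526/23, 771/23)

5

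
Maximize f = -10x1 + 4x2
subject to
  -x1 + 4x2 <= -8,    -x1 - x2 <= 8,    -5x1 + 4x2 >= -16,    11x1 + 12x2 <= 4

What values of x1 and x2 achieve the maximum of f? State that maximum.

Feasible corners and f = -10x1 + 4x2:
  (-24/5, -16/5) → f = 176/5
  (2, -3/2) → f = -26
  (-16/9, -56/9) → f = -64/9

x1 = -24/5, x2 = -16/5, maximum f = 176/5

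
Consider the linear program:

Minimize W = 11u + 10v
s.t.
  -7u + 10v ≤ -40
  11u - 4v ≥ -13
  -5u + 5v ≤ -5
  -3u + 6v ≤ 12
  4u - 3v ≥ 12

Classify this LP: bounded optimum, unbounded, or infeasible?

From the feasible point (30, 17), moving in the direction (-4, -11) keeps every constraint satisfied while W decreases without bound.

unbounded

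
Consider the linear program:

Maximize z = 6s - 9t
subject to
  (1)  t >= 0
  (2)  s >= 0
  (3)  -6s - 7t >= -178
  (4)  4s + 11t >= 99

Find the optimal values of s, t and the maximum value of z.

s = 89/3, t = 0, maximum z = 178

Feasible corners and z = 6s - 9t:
  (89/3, 0) → z = 178
  (99/4, 0) → z = 297/2
  (0, 178/7) → z = -1602/7
  (0, 9) → z = -81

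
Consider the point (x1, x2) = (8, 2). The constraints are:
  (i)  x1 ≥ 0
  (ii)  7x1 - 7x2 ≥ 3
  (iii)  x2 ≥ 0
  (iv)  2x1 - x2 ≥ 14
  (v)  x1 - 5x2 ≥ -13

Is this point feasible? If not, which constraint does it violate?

(i): 8 ≥ 0 ✓
(ii): 42 ≥ 3 ✓
(iii): 2 ≥ 0 ✓
(iv): 14 ≥ 14 ✓
(v): -2 ≥ -13 ✓

feasible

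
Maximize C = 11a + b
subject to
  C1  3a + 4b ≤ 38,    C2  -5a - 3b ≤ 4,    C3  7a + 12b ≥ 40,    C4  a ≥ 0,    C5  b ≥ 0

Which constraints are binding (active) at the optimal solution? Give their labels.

Extreme points and C = 11a + b:
  (0, 19/2) → C = 19/2
  (38/3, 0) → C = 418/3
  (0, 10/3) → C = 10/3
  (40/7, 0) → C = 440/7

The maximum is at (38/3, 0). Substituting into each constraint, equality holds for C1 and C5; the remaining constraints have slack.

C1 and C5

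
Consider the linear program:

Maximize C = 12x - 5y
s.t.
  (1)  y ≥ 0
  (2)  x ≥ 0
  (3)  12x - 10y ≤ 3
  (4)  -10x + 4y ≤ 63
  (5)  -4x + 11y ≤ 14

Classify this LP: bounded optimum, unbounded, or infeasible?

Feasible corners and C = 12x - 5y:
  (0, 0) → C = 0
  (1/4, 0) → C = 3
  (0, 14/11) → C = -70/11
  (173/92, 45/23) → C = 294/23
The feasible region has finitely many vertices and no improving ray; the maximum is 294/23 at (173/92, 45/23).

bounded optimum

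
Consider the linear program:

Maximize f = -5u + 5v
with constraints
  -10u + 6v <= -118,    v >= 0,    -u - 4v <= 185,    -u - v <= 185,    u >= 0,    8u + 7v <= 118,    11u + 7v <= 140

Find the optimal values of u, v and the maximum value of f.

u = 49/4, v = 3/4, maximum f = -115/2

Vertices and f = -5u + 5v:
  (59/5, 0) → f = -59
  (49/4, 3/4) → f = -115/2
  (140/11, 0) → f = -700/11

At the optimal vertex, -10u + 6v = -118 and 11u + 7v = 140.
Solving simultaneously gives u = 49/4, v = 3/4.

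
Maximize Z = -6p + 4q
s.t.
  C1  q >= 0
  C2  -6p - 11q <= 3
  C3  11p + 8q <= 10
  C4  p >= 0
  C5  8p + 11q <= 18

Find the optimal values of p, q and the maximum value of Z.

Vertices and Z = -6p + 4q:
  (10/11, 0) → Z = -60/11
  (0, 0) → Z = 0
  (0, 5/4) → Z = 5

p = 0, q = 5/4, maximum Z = 5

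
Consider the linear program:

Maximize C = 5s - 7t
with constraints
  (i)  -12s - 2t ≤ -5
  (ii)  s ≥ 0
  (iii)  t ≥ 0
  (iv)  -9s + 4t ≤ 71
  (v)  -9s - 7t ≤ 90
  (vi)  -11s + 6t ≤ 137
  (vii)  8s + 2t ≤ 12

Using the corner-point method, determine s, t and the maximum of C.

s = 3/2, t = 0, maximum C = 15/2

Feasible corners and C = 5s - 7t:
  (0, 5/2) → C = -35/2
  (5/12, 0) → C = 25/12
  (0, 6) → C = -42
  (3/2, 0) → C = 15/2

The binding constraints are t = 0 and 8s + 2t = 12.
Solving simultaneously gives s = 3/2, t = 0.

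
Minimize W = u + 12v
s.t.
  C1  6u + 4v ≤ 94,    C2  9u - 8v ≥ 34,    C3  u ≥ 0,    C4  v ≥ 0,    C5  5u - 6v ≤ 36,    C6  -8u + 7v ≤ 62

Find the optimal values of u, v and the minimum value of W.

Extreme points and W = u + 12v:
  (74/7, 107/14) → W = 716/7
  (177/14, 127/28) → W = 939/14
  (34/9, 0) → W = 34/9
  (36/5, 0) → W = 36/5

u = 34/9, v = 0, minimum W = 34/9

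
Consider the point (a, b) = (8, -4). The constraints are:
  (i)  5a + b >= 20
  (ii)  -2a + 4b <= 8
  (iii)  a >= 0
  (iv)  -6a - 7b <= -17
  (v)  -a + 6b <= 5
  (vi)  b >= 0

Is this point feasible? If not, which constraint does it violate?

Constraint (vi): b = -4, which is not ≥ 0. All other constraints are satisfied.

not feasible — violates (vi)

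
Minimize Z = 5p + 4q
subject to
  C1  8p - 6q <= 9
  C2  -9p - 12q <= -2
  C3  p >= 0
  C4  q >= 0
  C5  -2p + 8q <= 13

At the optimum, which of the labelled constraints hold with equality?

C2 and C3

Vertices and Z = 5p + 4q:
  (9/8, 0) → Z = 45/8
  (75/26, 61/26) → Z = 619/26
  (0, 1/6) → Z = 2/3
  (2/9, 0) → Z = 10/9
  (0, 13/8) → Z = 13/2

The minimum is at (0, 1/6). Substituting into each constraint, equality holds for C2 and C3; the remaining constraints have slack.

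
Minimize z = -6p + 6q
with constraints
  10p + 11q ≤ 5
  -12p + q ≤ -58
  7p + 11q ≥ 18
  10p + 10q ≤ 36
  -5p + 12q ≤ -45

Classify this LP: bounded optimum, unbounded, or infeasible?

infeasible

The boundaries 10p + 11q = 5 and -12p + q = -58 meet at (643/142, -260/71), but that point violates 7p + 11q ≥ 18. Every candidate vertex is excluded by some other constraint, so the feasible region is empty.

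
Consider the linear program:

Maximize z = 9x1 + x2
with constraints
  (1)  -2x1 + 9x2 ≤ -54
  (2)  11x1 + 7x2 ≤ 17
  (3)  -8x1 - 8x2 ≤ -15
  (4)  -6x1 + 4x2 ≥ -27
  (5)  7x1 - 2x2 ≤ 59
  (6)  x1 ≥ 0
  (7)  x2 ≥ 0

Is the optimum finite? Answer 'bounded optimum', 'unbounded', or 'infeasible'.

The boundaries 11x1 + 7x2 = 17 and -8x1 - 8x2 = -15 meet at (31/32, 29/32), but that point violates -2x1 + 9x2 ≤ -54. Every candidate vertex is excluded by some other constraint, so the feasible region is empty.

infeasible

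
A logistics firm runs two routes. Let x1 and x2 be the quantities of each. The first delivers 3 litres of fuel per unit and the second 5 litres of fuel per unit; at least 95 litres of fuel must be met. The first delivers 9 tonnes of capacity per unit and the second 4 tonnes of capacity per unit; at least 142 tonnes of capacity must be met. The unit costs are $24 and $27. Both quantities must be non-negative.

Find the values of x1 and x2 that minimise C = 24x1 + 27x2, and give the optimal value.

Extreme points and C = 24x1 + 27x2:
  (0, 71/2) → C = 1917/2
  (95/3, 0) → C = 760
  (10, 13) → C = 591
The feasible region is unbounded (it extends along (0, 1), (1, 0)), but C strictly increases along every unbounded feasible direction, so there is no improving ray and the minimum is attained at a vertex.

The binding constraints are 3x1 + 5x2 = 95 and 9x1 + 4x2 = 142.
Solving simultaneously gives x1 = 10, x2 = 13.

x1 = 10, x2 = 13, minimum C = 591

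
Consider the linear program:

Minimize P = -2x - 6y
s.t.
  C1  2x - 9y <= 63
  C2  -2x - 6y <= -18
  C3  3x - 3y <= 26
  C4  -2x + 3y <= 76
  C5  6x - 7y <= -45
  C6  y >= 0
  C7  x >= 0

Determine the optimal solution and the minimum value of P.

Corner points and P = -2x - 6y:
  (397/4, 183/2) → P = -1495/2
  (0, 76/3) → P = -152
  (0, 45/7) → P = -270/7

At the optimal vertex, -2x + 3y = 76 and 6x - 7y = -45.
Solving simultaneously gives x = 397/4, y = 183/2.

x = 397/4, y = 183/2, minimum P = -1495/2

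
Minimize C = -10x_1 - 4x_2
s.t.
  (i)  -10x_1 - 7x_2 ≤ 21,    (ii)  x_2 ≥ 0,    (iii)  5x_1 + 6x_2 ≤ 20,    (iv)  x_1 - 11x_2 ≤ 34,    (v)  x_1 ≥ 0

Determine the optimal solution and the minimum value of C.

x_1 = 4, x_2 = 0, minimum C = -40

Feasible corners and C = -10x_1 - 4x_2:
  (4, 0) → C = -40
  (0, 0) → C = 0
  (0, 10/3) → C = -40/3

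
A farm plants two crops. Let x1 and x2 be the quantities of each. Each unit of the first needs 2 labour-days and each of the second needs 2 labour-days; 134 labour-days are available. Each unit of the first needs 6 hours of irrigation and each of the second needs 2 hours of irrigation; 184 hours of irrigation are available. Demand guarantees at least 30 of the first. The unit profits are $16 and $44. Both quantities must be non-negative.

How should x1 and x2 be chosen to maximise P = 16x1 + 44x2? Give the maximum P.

x1 = 30, x2 = 2, maximum P = 568

Extreme points and P = 16x1 + 44x2:
  (92/3, 0) → P = 1472/3
  (30, 0) → P = 480
  (30, 2) → P = 568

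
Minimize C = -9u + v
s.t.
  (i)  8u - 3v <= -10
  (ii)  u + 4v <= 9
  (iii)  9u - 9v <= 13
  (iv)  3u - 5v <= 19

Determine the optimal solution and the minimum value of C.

u = -13/35, v = 82/35, minimum C = 199/35

Vertices and C = -9u + v:
  (-13/35, 82/35) → C = 199/35
  (-43/15, -194/45) → C = 967/45
  (-53/9, -22/3) → C = 137/3
The feasible region is unbounded (it extends along (-4, 1), (-5, -3)), but C strictly increases along every unbounded feasible direction, so there is no improving ray and the minimum is attained at a vertex.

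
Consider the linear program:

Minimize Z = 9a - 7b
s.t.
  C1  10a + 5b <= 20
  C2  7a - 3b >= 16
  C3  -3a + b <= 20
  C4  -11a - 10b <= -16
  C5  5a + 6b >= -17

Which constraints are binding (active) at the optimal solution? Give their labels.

C1 and C2

Vertices and Z = 9a - 7b:
  (28/13, -4/13) → Z = 280/13
  (8/3, -4/3) → Z = 100/3
  (208/103, -64/103) → Z = 2320/103

The minimum is at (28/13, -4/13). Substituting into each constraint, equality holds for C1 and C2; the remaining constraints have slack.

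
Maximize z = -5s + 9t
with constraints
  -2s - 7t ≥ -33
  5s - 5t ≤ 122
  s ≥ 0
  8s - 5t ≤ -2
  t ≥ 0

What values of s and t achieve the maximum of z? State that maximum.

s = 0, t = 33/7, maximum z = 297/7

Corner points and z = -5s + 9t:
  (0, 33/7) → z = 297/7
  (151/66, 134/33) → z = 1657/66
  (0, 2/5) → z = 18/5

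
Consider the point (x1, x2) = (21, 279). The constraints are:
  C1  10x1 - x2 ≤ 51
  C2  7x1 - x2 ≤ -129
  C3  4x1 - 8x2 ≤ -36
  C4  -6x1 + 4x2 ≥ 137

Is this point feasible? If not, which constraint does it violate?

feasible

C1: -69 ≤ 51 ✓
C2: -132 ≤ -129 ✓
C3: -2148 ≤ -36 ✓
C4: 990 ≥ 137 ✓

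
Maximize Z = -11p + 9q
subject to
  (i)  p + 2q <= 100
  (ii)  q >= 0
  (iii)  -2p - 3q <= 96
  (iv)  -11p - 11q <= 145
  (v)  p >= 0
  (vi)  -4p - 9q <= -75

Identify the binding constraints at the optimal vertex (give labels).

Corner points and Z = -11p + 9q:
  (100, 0) → Z = -1100
  (0, 50) → Z = 450
  (75/4, 0) → Z = -825/4
  (0, 25/3) → Z = 75

The maximum is at (0, 50). Substituting into each constraint, equality holds for (i) and (v); the remaining constraints have slack.

(i) and (v)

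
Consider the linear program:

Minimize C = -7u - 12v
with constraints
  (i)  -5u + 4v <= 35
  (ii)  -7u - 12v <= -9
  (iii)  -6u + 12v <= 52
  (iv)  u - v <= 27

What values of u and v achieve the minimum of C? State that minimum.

u = 188/3, v = 107/3, minimum C = -2600/3

Extreme points and C = -7u - 12v:
  (-43/13, 209/78) → C = -9
  (333/19, -180/19) → C = -9
  (188/3, 107/3) → C = -2600/3

The binding constraints are -6u + 12v = 52 and u - v = 27.
Solving simultaneously gives u = 188/3, v = 107/3.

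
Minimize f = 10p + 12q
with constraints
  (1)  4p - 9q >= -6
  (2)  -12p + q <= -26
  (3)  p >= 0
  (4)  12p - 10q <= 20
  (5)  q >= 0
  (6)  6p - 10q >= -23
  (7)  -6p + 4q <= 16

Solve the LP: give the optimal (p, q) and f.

Vertices and f = 10p + 12q:
  (30/13, 22/13) → f = 564/13
  (60/17, 38/17) → f = 1056/17
  (20/9, 2/3) → f = 272/9

p = 20/9, q = 2/3, minimum f = 272/9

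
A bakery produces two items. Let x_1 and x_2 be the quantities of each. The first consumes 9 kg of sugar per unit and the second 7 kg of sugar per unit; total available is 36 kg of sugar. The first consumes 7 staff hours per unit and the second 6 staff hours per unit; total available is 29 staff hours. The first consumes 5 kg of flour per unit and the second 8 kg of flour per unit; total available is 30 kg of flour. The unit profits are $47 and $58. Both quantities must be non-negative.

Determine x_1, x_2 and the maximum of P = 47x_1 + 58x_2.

x_1 = 2, x_2 = 5/2, maximum P = 239

Extreme points and P = 47x_1 + 58x_2:
  (0, 0) → P = 0
  (0, 15/4) → P = 435/2
  (4, 0) → P = 188
  (13/5, 9/5) → P = 1133/5
  (2, 5/2) → P = 239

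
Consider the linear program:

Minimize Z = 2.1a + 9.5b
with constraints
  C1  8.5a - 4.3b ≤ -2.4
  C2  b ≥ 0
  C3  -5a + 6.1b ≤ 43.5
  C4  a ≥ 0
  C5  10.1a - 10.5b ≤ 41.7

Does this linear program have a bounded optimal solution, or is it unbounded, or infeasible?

Extreme points and Z = 2.1a + 9.5b:
  (17241/3035, 7155/607) → Z = 1880343/15175
  (0, 24/43) → Z = 228/43
  (0, 435/61) → Z = 8265/122
The feasible region has finitely many vertices and no improving ray; the minimum is 228/43 at (0, 24/43).

bounded optimum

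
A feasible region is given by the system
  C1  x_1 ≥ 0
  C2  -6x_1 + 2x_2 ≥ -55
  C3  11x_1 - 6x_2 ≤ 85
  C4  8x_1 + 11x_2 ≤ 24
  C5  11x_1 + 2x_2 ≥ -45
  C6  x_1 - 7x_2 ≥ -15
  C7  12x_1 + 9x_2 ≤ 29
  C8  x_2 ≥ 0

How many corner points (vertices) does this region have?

5

Pairwise boundary intersections that survive every other constraint:
  (0, 15/7)
  (0, 0)
  (3/67, 144/67)
  (103/60, 14/15)
  (29/12, 0)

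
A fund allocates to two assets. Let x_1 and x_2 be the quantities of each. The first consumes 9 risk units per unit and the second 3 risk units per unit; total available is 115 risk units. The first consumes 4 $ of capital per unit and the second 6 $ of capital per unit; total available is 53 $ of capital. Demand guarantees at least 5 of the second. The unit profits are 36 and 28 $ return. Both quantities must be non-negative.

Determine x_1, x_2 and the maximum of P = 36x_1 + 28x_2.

At the optimal vertex, 4x_1 + 6x_2 = 53 and x_2 = 5.
Solving simultaneously gives x_1 = 23/4, x_2 = 5.

x_1 = 23/4, x_2 = 5, maximum P = 347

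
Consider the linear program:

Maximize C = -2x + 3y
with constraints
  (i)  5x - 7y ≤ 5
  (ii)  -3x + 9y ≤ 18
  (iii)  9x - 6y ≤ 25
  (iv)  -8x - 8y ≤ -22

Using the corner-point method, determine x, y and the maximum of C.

Extreme points and C = -2x + 3y:
  (145/33, 80/33) → C = -50/33
  (97/48, 35/48) → C = -89/48
  (37/7, 79/21) → C = 5/7
  (9/16, 35/16) → C = 87/16

x = 9/16, y = 35/16, maximum C = 87/16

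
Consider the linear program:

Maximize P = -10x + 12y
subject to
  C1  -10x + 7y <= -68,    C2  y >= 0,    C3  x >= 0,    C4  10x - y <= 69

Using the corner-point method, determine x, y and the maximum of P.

x = 83/12, y = 1/6, maximum P = -403/6

Corner points and P = -10x + 12y:
  (34/5, 0) → P = -68
  (83/12, 1/6) → P = -403/6
  (69/10, 0) → P = -69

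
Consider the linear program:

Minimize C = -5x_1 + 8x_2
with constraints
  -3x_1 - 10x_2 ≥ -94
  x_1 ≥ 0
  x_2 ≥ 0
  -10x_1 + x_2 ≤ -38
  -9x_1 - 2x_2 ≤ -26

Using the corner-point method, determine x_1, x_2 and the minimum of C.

x_1 = 94/3, x_2 = 0, minimum C = -470/3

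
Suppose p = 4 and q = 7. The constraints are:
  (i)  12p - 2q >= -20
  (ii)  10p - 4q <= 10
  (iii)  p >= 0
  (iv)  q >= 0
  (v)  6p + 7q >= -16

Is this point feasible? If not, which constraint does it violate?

not feasible — violates (ii)

Constraint (ii): 10p - 4q = 12, which is not ≤ 10. All other constraints are satisfied.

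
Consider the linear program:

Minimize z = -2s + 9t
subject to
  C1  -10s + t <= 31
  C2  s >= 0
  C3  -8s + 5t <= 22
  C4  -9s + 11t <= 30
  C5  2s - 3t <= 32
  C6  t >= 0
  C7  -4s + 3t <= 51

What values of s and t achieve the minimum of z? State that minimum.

s = 16, t = 0, minimum z = -32

Corner points and z = -2s + 9t:
  (0, 30/11) → z = 270/11
  (0, 0) → z = 0
  (16, 0) → z = -32
The feasible region is unbounded (it extends along (11, 9), (3, 2)), but z strictly increases along every unbounded feasible direction, so there is no improving ray and the minimum is attained at a vertex.

At the optimal vertex, 2s - 3t = 32 and t = 0.
Solving simultaneously gives s = 16, t = 0.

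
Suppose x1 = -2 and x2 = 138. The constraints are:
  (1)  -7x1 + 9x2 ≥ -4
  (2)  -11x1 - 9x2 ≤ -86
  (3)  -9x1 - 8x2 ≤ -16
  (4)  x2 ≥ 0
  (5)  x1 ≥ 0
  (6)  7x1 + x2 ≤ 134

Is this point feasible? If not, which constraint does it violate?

Constraint (5): x1 = -2, which is not ≥ 0. All other constraints are satisfied.

not feasible — violates (5)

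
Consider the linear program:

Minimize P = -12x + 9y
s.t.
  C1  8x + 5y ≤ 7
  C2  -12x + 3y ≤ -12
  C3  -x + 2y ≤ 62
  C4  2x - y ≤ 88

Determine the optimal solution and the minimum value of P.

Feasible corners and P = -12x + 9y:
  (27/28, -1/7) → P = -90/7
  (149/6, -115/3) → P = -643
  (-42, -172) → P = -1044

x = -42, y = -172, minimum P = -1044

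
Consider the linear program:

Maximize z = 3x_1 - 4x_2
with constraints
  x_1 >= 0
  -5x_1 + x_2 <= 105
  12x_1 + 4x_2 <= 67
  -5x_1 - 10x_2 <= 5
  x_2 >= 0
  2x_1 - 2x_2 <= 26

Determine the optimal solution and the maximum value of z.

x_1 = 67/12, x_2 = 0, maximum z = 67/4

Vertices and z = 3x_1 - 4x_2:
  (0, 67/4) → z = -67
  (0, 0) → z = 0
  (67/12, 0) → z = 67/4

At the optimal vertex, 12x_1 + 4x_2 = 67 and x_2 = 0.
Solving simultaneously gives x_1 = 67/12, x_2 = 0.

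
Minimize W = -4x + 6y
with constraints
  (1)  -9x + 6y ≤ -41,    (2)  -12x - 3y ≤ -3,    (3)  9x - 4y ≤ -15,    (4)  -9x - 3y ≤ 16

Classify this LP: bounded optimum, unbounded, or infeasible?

The boundaries -9x + 6y = -41 and -12x - 3y = -3 meet at (47/33, -155/33), but that point violates 9x - 4y ≤ -15. Every candidate vertex is excluded by some other constraint, so the feasible region is empty.

infeasible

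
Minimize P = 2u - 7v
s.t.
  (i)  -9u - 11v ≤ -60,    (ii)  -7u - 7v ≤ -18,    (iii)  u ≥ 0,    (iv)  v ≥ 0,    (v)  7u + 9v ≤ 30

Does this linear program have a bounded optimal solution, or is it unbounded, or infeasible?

The boundaries -9u - 11v = -60 and u = 0 meet at (0, 60/11), but that point violates 7u + 9v ≤ 30. Every candidate vertex is excluded by some other constraint, so the feasible region is empty.

infeasible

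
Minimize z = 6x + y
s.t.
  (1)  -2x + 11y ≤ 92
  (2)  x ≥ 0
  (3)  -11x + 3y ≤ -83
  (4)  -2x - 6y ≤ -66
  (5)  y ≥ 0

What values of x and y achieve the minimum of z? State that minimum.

Vertices and z = 6x + y:
  (1189/115, 1178/115) → z = 8312/115
  (29/3, 70/9) → z = 592/9
  (33, 0) → z = 198
The feasible region is unbounded (it extends along (11, 2), (1, 0)), but z strictly increases along every unbounded feasible direction, so there is no improving ray and the minimum is attained at a vertex.

x = 29/3, y = 70/9, minimum z = 592/9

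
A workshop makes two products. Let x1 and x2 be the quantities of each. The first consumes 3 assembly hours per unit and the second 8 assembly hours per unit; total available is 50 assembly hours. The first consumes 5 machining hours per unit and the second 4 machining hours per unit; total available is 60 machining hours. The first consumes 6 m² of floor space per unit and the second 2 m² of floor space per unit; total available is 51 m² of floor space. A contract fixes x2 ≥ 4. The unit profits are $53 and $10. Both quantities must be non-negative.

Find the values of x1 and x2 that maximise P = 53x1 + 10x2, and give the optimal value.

x1 = 6, x2 = 4, maximum P = 358

Corner points and P = 53x1 + 10x2:
  (0, 25/4) → P = 125/2
  (0, 4) → P = 40
  (6, 4) → P = 358

At the optimal vertex, 3x1 + 8x2 = 50 and x2 = 4.
Solving simultaneously gives x1 = 6, x2 = 4.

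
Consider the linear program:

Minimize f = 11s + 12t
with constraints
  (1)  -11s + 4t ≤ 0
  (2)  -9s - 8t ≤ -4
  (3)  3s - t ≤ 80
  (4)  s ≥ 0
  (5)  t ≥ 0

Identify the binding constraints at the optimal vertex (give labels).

Corner points and f = 11s + 12t:
  (4/31, 11/31) → f = 176/31
  (320, 880) → f = 14080
  (4/9, 0) → f = 44/9
  (80/3, 0) → f = 880/3

The minimum is at (4/9, 0). Substituting into each constraint, equality holds for (2) and (5); the remaining constraints have slack.

(2) and (5)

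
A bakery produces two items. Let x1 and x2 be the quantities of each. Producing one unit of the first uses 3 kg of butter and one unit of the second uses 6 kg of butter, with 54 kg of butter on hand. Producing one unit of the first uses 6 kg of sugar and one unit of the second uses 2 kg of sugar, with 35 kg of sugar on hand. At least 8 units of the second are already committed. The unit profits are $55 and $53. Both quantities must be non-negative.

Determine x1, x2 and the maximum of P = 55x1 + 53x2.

Extreme points and P = 55x1 + 53x2:
  (0, 9) → P = 477
  (0, 8) → P = 424
  (2, 8) → P = 534

x1 = 2, x2 = 8, maximum P = 534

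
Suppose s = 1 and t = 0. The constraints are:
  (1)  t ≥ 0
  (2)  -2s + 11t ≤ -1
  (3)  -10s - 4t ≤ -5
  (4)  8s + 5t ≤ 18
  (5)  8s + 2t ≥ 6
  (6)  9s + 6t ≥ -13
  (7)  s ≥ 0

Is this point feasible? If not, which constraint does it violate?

(1): 0 ≥ 0 ✓
(2): -2 ≤ -1 ✓
(3): -10 ≤ -5 ✓
(4): 8 ≤ 18 ✓
(5): 8 ≥ 6 ✓
(6): 9 ≥ -13 ✓
(7): 1 ≥ 0 ✓

feasible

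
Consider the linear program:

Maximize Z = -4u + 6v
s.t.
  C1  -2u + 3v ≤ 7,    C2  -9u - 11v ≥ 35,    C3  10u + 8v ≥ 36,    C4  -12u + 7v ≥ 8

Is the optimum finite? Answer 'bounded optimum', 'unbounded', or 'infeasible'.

The boundaries -2u + 3v = 7 and -9u - 11v = 35 meet at (-26/7, -1/7), but that point violates 10u + 8v ≥ 36. Every candidate vertex is excluded by some other constraint, so the feasible region is empty.

infeasible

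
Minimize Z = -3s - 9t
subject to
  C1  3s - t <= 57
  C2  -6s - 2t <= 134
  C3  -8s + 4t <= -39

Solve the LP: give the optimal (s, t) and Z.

Corner points and Z = -3s - 9t:
  (-5/3, -62) → Z = 563
  (189/4, 339/4) → Z = -1809/2
  (-229/20, -653/20) → Z = 1641/5

The optimum lies where 3s - t = 57 and -8s + 4t = -39.
Solving simultaneously gives s = 189/4, t = 339/4.

s = 189/4, t = 339/4, minimum Z = -1809/2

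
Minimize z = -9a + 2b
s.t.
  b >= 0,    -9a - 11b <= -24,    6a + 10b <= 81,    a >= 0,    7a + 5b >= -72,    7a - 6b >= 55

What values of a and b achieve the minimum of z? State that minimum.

a = 27/2, b = 0, minimum z = -243/2

Extreme points and z = -9a + 2b:
  (27/2, 0) → z = -243/2
  (55/7, 0) → z = -495/7
  (518/53, 237/106) → z = -4425/53

At the optimal vertex, b = 0 and 6a + 10b = 81.
Solving simultaneously gives a = 27/2, b = 0.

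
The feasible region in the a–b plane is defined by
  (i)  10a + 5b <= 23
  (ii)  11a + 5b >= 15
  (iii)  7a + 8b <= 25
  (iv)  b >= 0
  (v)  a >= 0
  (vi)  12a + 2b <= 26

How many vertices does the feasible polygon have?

6

Of the 15 pairwise boundary intersections, those satisfying every inequality are:
  (59/45, 89/45)
  (21/10, 2/5)
  (15/11, 0)
  (0, 3)
  (0, 25/8)
  (13/6, 0)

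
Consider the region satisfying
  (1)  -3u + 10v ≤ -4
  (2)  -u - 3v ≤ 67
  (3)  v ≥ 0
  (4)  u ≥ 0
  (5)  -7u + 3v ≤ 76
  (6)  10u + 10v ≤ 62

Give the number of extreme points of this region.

Pairwise boundary intersections that survive every other constraint:
  (4/3, 0)
  (66/13, 73/65)
  (31/5, 0)

3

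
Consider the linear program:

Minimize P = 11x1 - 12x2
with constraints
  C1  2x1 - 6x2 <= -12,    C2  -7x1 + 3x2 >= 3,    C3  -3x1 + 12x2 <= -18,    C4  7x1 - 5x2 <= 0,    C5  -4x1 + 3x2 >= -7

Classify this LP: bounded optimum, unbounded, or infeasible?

unbounded

From the feasible point (-42, -12), moving in the direction (-12, -3) keeps every constraint satisfied while P decreases without bound.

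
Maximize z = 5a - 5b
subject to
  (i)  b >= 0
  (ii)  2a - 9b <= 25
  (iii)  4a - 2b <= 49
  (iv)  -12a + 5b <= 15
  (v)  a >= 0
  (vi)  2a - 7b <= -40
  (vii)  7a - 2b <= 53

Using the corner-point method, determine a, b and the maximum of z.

Extreme points and z = 5a - 5b:
  (95/74, 225/37) → z = -1775/74
  (295/11, 741/11) → z = -2230/11
  (451/45, 386/45) → z = 65/9

a = 451/45, b = 386/45, maximum z = 65/9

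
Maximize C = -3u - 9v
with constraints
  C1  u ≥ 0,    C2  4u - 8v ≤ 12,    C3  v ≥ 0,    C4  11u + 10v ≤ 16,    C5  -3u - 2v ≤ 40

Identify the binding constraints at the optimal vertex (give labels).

Feasible corners and C = -3u - 9v:
  (0, 0) → C = 0
  (0, 8/5) → C = -72/5
  (16/11, 0) → C = -48/11

The maximum is at (0, 0). Substituting into each constraint, equality holds for C1 and C3; the remaining constraints have slack.

C1 and C3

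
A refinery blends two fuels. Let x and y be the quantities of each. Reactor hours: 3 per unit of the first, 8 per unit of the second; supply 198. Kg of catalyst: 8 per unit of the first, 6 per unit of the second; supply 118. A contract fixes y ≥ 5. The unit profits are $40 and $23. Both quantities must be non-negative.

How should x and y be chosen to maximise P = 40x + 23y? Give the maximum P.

x = 11, y = 5, maximum P = 555

Corner points and P = 40x + 23y:
  (0, 59/3) → P = 1357/3
  (0, 5) → P = 115
  (11, 5) → P = 555

The optimum lies where 8x + 6y = 118 and y = 5.
Solving simultaneously gives x = 11, y = 5.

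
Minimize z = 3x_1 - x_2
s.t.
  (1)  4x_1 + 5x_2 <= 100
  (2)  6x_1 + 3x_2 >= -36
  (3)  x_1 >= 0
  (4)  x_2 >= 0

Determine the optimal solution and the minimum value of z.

Extreme points and z = 3x_1 - x_2:
  (0, 20) → z = -20
  (25, 0) → z = 75
  (0, 0) → z = 0

At the optimal vertex, 4x_1 + 5x_2 = 100 and x_1 = 0.
Solving simultaneously gives x_1 = 0, x_2 = 20.

x_1 = 0, x_2 = 20, minimum z = -20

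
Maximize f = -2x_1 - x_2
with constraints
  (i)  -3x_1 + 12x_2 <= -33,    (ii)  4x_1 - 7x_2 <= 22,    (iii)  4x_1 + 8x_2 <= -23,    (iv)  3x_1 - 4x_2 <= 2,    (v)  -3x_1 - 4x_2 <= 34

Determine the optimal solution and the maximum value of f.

x_1 = -23/4, x_2 = -67/16, maximum f = 251/16

Vertices and f = -2x_1 - x_2:
  (-9/2, -31/8) → f = 103/8
  (-23/4, -67/16) → f = 251/16
  (-16/3, -9/2) → f = 91/6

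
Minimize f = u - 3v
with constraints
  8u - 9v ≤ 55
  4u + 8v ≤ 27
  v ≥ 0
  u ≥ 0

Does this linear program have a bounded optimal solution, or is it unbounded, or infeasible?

bounded optimum

Vertices and f = u - 3v:
  (27/4, 0) → f = 27/4
  (0, 27/8) → f = -81/8
  (0, 0) → f = 0
The feasible region has finitely many vertices and no improving ray; the minimum is -81/8 at (0, 27/8).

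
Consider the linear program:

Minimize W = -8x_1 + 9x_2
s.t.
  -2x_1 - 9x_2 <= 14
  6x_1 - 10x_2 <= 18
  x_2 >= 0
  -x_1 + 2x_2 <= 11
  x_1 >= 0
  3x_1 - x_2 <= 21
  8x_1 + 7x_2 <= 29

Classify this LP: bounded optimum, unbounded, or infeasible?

bounded optimum

Vertices and W = -8x_1 + 9x_2:
  (3, 0) → W = -24
  (208/61, 15/61) → W = -1529/61
  (0, 0) → W = 0
  (0, 29/7) → W = 261/7
The feasible region has finitely many vertices and no improving ray; the minimum is -1529/61 at (208/61, 15/61).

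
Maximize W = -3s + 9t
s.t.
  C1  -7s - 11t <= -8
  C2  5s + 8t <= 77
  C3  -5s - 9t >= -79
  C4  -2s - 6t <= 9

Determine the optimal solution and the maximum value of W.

s = -797/8, t = 513/8, maximum W = 876

Feasible corners and W = -3s + 9t:
  (-797/8, 513/8) → W = 876
  (147/20, -79/20) → W = -288/5
  (61/5, 2) → W = -93/5
  (267/7, -199/14) → W = -3393/14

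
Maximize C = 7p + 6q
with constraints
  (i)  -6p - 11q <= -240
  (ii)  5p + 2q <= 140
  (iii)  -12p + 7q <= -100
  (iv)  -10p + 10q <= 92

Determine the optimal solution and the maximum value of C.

p = 20, q = 20, maximum C = 260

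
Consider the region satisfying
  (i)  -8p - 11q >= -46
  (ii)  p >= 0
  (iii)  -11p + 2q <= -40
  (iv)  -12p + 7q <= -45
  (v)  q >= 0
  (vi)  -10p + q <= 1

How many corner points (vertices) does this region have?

3

Pairwise boundary intersections that survive every other constraint:
  (817/188, 48/47)
  (23/4, 0)
  (15/4, 0)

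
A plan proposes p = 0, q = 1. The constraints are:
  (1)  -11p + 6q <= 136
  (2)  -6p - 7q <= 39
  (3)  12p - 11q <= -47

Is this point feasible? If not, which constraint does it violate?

Constraint (3): 12p - 11q = -11, which is not ≤ -47. All other constraints are satisfied.

not feasible — violates (3)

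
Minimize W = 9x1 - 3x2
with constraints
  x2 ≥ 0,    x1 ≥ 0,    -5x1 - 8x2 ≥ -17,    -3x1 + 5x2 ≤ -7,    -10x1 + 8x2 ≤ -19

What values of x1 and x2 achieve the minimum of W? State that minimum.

At the optimal vertex, x2 = 0 and -3x1 + 5x2 = -7.
Solving simultaneously gives x1 = 7/3, x2 = 0.

x1 = 7/3, x2 = 0, minimum W = 21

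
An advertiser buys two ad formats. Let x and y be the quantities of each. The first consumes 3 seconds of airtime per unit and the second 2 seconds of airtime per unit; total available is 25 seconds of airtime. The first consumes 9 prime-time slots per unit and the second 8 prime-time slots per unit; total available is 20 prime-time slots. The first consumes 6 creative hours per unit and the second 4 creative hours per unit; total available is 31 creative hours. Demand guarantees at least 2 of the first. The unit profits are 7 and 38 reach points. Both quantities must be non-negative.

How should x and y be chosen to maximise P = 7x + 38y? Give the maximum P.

x = 2, y = 1/4, maximum P = 47/2

Extreme points and P = 7x + 38y:
  (20/9, 0) → P = 140/9
  (2, 0) → P = 14
  (2, 1/4) → P = 47/2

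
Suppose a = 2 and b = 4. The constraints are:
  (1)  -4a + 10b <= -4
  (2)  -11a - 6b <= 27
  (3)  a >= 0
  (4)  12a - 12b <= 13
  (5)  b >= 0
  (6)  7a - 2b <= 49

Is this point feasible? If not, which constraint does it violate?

Constraint (1): -4a + 10b = 32, which is not ≤ -4. All other constraints are satisfied.

not feasible — violates (1)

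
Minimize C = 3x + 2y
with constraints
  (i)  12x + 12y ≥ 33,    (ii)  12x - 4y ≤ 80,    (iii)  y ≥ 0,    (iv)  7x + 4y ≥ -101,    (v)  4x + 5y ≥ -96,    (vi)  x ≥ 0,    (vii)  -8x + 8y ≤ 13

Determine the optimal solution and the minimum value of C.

x = 9/16, y = 35/16, minimum C = 97/16

Feasible corners and C = 3x + 2y:
  (11/4, 0) → C = 33/4
  (9/16, 35/16) → C = 97/16
  (20/3, 0) → C = 20
  (173/16, 199/16) → C = 917/16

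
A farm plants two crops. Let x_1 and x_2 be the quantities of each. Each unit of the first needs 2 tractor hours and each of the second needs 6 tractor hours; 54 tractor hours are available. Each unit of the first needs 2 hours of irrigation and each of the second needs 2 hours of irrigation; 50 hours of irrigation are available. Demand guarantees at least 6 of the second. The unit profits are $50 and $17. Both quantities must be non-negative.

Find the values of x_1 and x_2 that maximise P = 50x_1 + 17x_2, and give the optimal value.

Corner points and P = 50x_1 + 17x_2:
  (0, 9) → P = 153
  (0, 6) → P = 102
  (9, 6) → P = 552

x_1 = 9, x_2 = 6, maximum P = 552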